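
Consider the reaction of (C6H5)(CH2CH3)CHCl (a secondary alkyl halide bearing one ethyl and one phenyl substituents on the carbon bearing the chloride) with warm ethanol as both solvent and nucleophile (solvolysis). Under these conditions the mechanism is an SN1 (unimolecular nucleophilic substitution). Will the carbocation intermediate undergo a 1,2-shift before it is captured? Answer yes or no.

The first-formed carbocation is secondary.
No single 1,2-shift to an adjacent carbon would produce a more-substituted cation than the one already present, so no rearrangement occurs.

no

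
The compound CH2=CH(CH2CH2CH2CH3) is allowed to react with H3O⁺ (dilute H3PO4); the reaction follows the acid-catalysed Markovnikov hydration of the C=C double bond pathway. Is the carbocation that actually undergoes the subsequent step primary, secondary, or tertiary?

Step 1: Protonation of the alkene by H3O⁺: the π bond acts as the nucleophile and picks up H⁺, giving the more stable (Markovnikov) secondary carbocation. H2O is released.
No single 1,2-shift to an adjacent carbon would give a more-substituted cation, so no rearrangement occurs.

secondary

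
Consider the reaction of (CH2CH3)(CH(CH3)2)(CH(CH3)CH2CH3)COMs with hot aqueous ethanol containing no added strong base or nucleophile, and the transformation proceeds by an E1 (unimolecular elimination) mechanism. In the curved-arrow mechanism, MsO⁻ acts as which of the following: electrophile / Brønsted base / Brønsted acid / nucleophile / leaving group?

leaving group

Step 1: Rate-determining heterolysis of the C–O bond gives MsO⁻ and a tertiary carbocation.
MsO⁻ departs with both electrons of the breaking σ-bond — that is the definition of a leaving group.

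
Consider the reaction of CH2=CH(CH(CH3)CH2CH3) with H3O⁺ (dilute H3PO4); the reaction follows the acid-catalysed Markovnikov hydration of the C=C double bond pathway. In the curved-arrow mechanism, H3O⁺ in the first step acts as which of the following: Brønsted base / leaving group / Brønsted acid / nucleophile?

Step 1: The π electrons of the C=C bond attack a proton of H3O⁺; Markovnikov addition places the new C–H on the less-substituted alkene carbon, so the positive charge ends up on the more-substituted carbon — a secondary carbocation. H2O is released.
H3O⁺ in the first step donates a proton in a proton-transfer step — a Brønsted acid.

Brønsted acid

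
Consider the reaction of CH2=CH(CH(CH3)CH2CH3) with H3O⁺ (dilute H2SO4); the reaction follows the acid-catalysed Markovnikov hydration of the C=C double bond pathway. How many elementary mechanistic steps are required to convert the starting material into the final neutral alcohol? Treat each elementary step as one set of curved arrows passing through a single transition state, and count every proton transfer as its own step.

4

Step 1: The π electrons of the C=C bond attack a proton of H3O⁺; Markovnikov addition places the new C–H on the less-substituted alkene carbon, so the positive charge ends up on the more-substituted carbon — a secondary carbocation. H2O is released.
Step 2: A 1,2-hydride shift from the adjacent sec-butyl carbon moves the positive charge from the secondary centre to an adjacent carbon, generating a more stable tertiary carbocation.
Step 3: Water acts as the nucleophile: an oxygen lone pair bonds to the cationic carbon, giving an oxonium-ion intermediate.
Step 4: Proton transfer from the O–H of the oxonium ion to H2O completes the catalytic cycle and yields the alcohol.
Total: 4 elementary steps.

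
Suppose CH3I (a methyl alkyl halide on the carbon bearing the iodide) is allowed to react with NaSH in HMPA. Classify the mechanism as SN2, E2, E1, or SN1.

Conditions: a methyl substrate with a strong nucleophile in the polar aprotic solvent HMPA.
These conditions are the textbook signature of the SN2 pathway.
An unhindered substrate with a strong nucleophile in a polar aprotic solvent favours one-step backside displacement.

SN2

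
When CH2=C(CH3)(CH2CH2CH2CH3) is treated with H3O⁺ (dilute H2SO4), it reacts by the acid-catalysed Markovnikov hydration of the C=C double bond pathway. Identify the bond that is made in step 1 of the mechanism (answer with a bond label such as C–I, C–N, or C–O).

C–H

Step 1: The π electrons of the C=C bond attack a proton of H3O⁺; Markovnikov addition places the new C–H on the less-substituted alkene carbon, so the positive charge ends up on the more-substituted carbon — a tertiary carbocation. H2O is released.
The bond formed in this step is the C–H bond.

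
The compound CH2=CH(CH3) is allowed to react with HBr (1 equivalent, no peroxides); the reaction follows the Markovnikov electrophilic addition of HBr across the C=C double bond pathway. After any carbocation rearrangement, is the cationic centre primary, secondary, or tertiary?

Step 1: Protonation of the alkene by HBr: the π bond acts as the nucleophile and picks up H⁺, giving the more stable (Markovnikov) secondary carbocation. The H–Br bond breaks heterolytically, releasing Br⁻.
No single 1,2-shift to an adjacent carbon would give a more-substituted cation, so no rearrangement occurs.

secondary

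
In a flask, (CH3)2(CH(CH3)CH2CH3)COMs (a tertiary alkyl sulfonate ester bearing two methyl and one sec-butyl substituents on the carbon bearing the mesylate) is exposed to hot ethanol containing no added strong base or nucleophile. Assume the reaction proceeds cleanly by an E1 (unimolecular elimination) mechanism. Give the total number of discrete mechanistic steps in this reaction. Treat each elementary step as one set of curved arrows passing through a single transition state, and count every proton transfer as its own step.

2

Step 1: Ionisation: the C–O σ-bond cleaves heterolytically; both bonding electrons depart with MsO⁻, leaving a tertiary carbocation at the α-carbon.
(No 1,2-shift: no single shift to an adjacent carbon would give a more stable cation.)
Step 2: A weak base (an ethanol molecule from the solvent) removes a proton from a carbon adjacent to the cationic centre; the electrons of that C–H bond become the new π(C=C) bond, giving the alkene.
Total: 2 elementary steps.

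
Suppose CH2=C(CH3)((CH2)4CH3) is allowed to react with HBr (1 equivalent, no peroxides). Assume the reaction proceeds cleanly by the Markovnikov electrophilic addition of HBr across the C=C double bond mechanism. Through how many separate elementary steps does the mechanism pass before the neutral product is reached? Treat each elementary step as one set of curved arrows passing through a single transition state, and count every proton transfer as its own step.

2

Step 1: The π electrons of the C=C bond attack a proton of HBr; Markovnikov addition places the new C–H on the less-substituted alkene carbon, so the positive charge ends up on the more-substituted carbon — a tertiary carbocation. The H–Br bond breaks heterolytically, releasing Br⁻.
(No 1,2-shift: no single shift to an adjacent carbon would give a more stable cation.)
Step 2: The Br⁻ anion donates a lone pair to the carbocation, forming the new C–Br σ-bond and giving the neutral alkyl halide.
Total: 2 elementary steps.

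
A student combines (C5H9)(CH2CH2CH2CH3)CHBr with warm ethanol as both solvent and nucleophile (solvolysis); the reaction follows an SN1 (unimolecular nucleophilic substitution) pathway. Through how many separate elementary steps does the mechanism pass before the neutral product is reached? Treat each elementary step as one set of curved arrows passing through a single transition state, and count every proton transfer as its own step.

4

Step 1: The C–Br bond breaks with both electrons going to the bromide; Br⁻ leaves and a secondary carbocation remains.
Step 2: Carbocation rearrangement: a 1,2-hydride shift from the adjacent cyclopentyl carbon converts the initially-formed secondary cation into the more stable tertiary cation.
Step 3: A lone pair on the oxygen of CH3CH2OH attacks the carbocation, forming a new C–O σ-bond and an oxonium ion.
Step 4: Deprotonation of the oxonium oxygen by solvent ethanol yields the neutral ether.
Total: 4 elementary steps.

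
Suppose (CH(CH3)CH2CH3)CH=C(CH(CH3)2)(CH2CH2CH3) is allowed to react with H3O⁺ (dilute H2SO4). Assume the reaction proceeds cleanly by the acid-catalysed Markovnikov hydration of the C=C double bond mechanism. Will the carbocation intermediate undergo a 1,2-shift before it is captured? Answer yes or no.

no

The first-formed carbocation is tertiary.
No single 1,2-shift to an adjacent carbon would produce a more-substituted cation than the one already present, so no rearrangement occurs.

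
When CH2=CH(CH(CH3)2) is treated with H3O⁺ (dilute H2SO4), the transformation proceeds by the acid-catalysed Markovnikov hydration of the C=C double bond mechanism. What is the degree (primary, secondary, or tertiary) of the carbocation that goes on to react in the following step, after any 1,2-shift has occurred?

tertiary

Step 1: The π electrons of the C=C bond attack a proton of H3O⁺; Markovnikov addition places the new C–H on the less-substituted alkene carbon, so the positive charge ends up on the more-substituted carbon — a secondary carbocation. H2O is released.
Step 2: A hydride (H with its bonding pair) migrates from the adjacent isopropyl carbon to the cationic centre — a 1,2-hydride shift — upgrading the secondary cation to a tertiary one.
The cation rearranges from secondary to tertiary via a 1,2-hydride shift from the adjacent isopropyl carbon; the tertiary cation is what reacts next.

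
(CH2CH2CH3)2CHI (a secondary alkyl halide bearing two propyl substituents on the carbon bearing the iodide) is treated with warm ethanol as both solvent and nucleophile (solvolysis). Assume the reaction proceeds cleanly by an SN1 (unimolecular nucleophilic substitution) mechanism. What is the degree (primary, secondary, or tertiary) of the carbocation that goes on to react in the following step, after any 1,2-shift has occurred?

secondary

Step 1: Rate-determining heterolysis of the C–I bond gives I⁻ and a secondary carbocation.
No single 1,2-shift to an adjacent carbon would give a more-substituted cation, so no rearrangement occurs.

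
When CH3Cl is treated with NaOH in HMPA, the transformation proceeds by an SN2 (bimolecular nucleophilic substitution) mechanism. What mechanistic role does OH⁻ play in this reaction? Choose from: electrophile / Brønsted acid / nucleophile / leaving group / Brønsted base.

Step 1: The hydroxide nucleophile donates a lone pair from O to the α-carbon in a backside attack; simultaneously the C–Cl σ-bond breaks and both of its electrons leave with Cl⁻. One concerted step with inversion of configuration.
OH⁻ donates an electron pair to form a new σ-bond to carbon — it is the nucleophile.

nucleophile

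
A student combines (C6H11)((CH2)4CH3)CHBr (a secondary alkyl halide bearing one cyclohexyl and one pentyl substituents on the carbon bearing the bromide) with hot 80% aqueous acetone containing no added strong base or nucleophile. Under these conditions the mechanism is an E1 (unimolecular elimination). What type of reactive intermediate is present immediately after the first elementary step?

secondary carbocation

Step 1: Ionisation: the C–Br σ-bond cleaves heterolytically; both bonding electrons depart with Br⁻, leaving a secondary carbocation at the α-carbon.
After step 1 the species present is a secondary carbocation.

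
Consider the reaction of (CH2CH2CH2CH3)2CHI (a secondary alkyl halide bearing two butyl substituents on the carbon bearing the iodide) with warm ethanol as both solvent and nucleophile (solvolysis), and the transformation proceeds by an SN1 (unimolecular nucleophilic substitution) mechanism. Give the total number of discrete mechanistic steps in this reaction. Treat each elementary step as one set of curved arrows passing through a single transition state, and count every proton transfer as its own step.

Step 1: The C–I bond breaks with both electrons going to the iodide; I⁻ leaves and a secondary carbocation remains.
(No 1,2-shift: no single shift to an adjacent carbon would give a more stable cation.)
Step 2: CH3CH2OH donates an oxygen lone pair into the empty p orbital of the cation, giving a protonated ether (an oxonium ion).
Step 3: A second solvent molecule removes the proton on oxygen, giving the neutral ether product.
Total: 3 elementary steps.

3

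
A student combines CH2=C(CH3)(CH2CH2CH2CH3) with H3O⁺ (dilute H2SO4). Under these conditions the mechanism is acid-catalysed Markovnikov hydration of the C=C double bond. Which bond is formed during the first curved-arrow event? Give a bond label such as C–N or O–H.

Step 1: The π electrons of the C=C bond attack a proton of H3O⁺; Markovnikov addition places the new C–H on the less-substituted alkene carbon, so the positive charge ends up on the more-substituted carbon — a tertiary carbocation. H2O is released.
The bond formed in this step is the C–H bond.

C–H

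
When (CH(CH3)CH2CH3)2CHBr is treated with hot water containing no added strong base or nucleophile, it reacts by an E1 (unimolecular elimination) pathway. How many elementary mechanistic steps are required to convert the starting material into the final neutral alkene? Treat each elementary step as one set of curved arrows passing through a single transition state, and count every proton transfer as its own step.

Step 1: The C–Br bond breaks with both electrons going to the bromide; Br⁻ leaves and a secondary carbocation remains.
Step 2: Carbocation rearrangement: a 1,2-hydride shift from the adjacent sec-butyl carbon converts the initially-formed secondary cation into the more stable tertiary cation.
Step 3: Loss of a β-proton to a water molecule of the solvent: the C–H bonding pair collapses toward the cationic carbon to form the C=C π bond, yielding the alkene.
Total: 3 elementary steps.

3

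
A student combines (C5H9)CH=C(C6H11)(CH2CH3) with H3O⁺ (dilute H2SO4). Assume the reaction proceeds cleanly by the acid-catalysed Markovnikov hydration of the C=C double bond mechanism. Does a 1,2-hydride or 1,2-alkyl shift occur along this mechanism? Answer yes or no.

The first-formed carbocation is tertiary.
No single 1,2-shift to an adjacent carbon would produce a more-substituted cation than the one already present, so no rearrangement occurs.

no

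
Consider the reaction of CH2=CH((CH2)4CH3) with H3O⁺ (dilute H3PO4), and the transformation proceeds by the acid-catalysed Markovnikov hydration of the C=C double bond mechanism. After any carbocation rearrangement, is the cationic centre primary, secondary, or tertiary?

Step 1: Protonation of the alkene by H3O⁺: the π bond acts as the nucleophile and picks up H⁺, giving the more stable (Markovnikov) secondary carbocation. H2O is released.
No single 1,2-shift to an adjacent carbon would give a more-substituted cation, so no rearrangement occurs.

secondary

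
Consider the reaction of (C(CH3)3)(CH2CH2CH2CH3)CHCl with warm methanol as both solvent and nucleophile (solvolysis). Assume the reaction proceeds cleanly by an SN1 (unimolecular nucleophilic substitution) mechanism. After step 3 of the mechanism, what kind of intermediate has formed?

Step 1: The C–Cl bond breaks with both electrons going to the chloride; Cl⁻ leaves and a secondary carbocation remains.
Step 2: Carbocation rearrangement: a 1,2-methyl shift from the adjacent tert-butyl carbon converts the initially-formed secondary cation into the more stable tertiary cation.
Step 3: Nucleophilic capture: the oxygen of CH3OH bonds to the cationic carbon, producing an oxonium-ion intermediate.
After step 3 the species present is an oxonium ion.

oxonium ion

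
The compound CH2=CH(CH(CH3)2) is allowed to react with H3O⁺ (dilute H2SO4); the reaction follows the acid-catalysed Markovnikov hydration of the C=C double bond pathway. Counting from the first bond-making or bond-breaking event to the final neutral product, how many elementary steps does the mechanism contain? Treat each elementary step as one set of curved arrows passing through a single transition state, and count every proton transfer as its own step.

Step 1: Protonation of the alkene by H3O⁺: the π bond acts as the nucleophile and picks up H⁺, giving the more stable (Markovnikov) secondary carbocation. H2O is released.
Step 2: Carbocation rearrangement: a 1,2-hydride shift from the adjacent isopropyl carbon converts the initially-formed secondary cation into the more stable tertiary cation.
Step 3: Water acts as the nucleophile: an oxygen lone pair bonds to the cationic carbon, giving an oxonium-ion intermediate.
Step 4: Deprotonation of the oxonium ion by a water molecule delivers the neutral alcohol and regenerates the acid catalyst.
Total: 4 elementary steps.

4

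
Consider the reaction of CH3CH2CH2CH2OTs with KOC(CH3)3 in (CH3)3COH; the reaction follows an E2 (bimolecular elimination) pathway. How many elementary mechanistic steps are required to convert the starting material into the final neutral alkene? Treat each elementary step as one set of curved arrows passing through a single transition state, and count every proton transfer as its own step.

Step 1: Concerted anti-periplanar elimination: (CH3)3CO⁻ abstracts a β-H while TsO⁻ leaves, and the C–H electrons become the new C=C π bond — all in a single transition state.
Total: 1 elementary step.

1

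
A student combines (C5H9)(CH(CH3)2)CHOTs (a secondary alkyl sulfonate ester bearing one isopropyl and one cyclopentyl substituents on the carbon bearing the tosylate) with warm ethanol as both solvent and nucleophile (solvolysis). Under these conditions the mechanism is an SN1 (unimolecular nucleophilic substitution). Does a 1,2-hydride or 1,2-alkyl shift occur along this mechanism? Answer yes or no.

The first-formed carbocation is secondary.
The adjacent isopropyl carbon already bears 2 other carbon substituents and has a hydrogen to migrate; after a 1,2-hydride shift from that carbon the positive charge sits on a tertiary centre.
Tertiary is more stable than secondary, so the shift occurs.

yes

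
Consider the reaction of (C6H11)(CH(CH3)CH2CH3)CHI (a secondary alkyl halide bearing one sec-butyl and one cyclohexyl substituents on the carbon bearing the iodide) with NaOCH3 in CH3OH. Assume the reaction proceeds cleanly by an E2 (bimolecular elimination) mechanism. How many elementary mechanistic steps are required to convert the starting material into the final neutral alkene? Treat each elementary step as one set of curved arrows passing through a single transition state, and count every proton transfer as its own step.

Step 1: Concerted anti-periplanar elimination: CH3O⁻ abstracts a β-H while I⁻ leaves, and the C–H electrons become the new C=C π bond — all in a single transition state.
Total: 1 elementary step.

1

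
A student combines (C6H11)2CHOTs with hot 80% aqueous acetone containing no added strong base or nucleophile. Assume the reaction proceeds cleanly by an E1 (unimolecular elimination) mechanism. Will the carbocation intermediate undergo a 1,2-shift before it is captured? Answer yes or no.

yes

The first-formed carbocation is secondary.
The adjacent cyclohexyl carbon already bears 2 other carbon substituents and has a hydrogen to migrate; after a 1,2-hydride shift from that carbon the positive charge sits on a tertiary centre.
Tertiary is more stable than secondary, so the shift occurs.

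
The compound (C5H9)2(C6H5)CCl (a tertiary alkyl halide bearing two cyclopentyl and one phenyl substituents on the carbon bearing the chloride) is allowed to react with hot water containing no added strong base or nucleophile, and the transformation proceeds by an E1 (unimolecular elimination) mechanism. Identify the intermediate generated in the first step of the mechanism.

Step 1: Ionisation: the C–Cl σ-bond cleaves heterolytically; both bonding electrons depart with Cl⁻, leaving a tertiary carbocation at the α-carbon.
After step 1 the species present is a tertiary carbocation.

tertiary carbocation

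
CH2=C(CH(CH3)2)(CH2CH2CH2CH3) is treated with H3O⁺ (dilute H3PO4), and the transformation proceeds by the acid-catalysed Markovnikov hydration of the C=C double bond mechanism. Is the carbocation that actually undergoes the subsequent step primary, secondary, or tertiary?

Step 1: Electrophilic addition begins with the π(C=C) electrons forming a bond to the proton of H3O⁺. Following Markovnikov's rule, the resulting cation is tertiary. H2O is released.
No single 1,2-shift to an adjacent carbon would give a more-substituted cation, so no rearrangement occurs.

tertiary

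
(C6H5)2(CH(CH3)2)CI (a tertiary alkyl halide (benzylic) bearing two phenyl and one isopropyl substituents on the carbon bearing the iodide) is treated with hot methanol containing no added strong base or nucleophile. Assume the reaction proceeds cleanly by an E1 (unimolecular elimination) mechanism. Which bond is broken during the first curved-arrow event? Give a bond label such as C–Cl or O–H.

C–I

Step 1: Unassisted departure of I⁻ (taking the C–I bonding pair) generates a tertiary carbocation.
The bond broken in this step is the C–I bond.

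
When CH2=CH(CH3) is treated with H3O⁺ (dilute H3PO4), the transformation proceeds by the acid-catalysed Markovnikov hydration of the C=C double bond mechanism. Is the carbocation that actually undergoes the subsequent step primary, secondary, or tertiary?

secondary

Step 1: The π electrons of the C=C bond attack a proton of H3O⁺; Markovnikov addition places the new C–H on the less-substituted alkene carbon, so the positive charge ends up on the more-substituted carbon — a secondary carbocation. H2O is released.
No single 1,2-shift to an adjacent carbon would give a more-substituted cation, so no rearrangement occurs.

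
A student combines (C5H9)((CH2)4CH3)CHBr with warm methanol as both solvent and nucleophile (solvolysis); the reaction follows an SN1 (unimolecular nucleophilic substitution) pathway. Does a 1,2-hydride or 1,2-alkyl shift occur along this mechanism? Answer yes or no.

The first-formed carbocation is secondary.
The adjacent cyclopentyl carbon already bears 2 other carbon substituents and has a hydrogen to migrate; after a 1,2-hydride shift from that carbon the positive charge sits on a tertiary centre.
Tertiary is more stable than secondary, so the shift occurs.

yes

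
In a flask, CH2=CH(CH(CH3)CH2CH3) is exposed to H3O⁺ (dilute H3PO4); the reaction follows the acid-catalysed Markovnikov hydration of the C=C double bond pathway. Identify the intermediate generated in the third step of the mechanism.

Step 1: The π electrons of the C=C bond attack a proton of H3O⁺; Markovnikov addition places the new C–H on the less-substituted alkene carbon, so the positive charge ends up on the more-substituted carbon — a secondary carbocation. H2O is released.
Step 2: Carbocation rearrangement: a 1,2-hydride shift from the adjacent sec-butyl carbon converts the initially-formed secondary cation into the more stable tertiary cation.
Step 3: Nucleophilic capture of the cation by H2O produces the protonated alcohol (an oxonium ion).
After step 3 the species present is an oxonium ion.

oxonium ion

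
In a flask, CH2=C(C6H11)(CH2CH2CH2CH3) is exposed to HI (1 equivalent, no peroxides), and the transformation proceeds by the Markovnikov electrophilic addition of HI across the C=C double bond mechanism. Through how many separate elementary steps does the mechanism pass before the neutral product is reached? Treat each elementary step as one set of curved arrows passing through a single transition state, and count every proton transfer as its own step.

Step 1: The π electrons of the C=C bond attack a proton of HI; Markovnikov addition places the new C–H on the less-substituted alkene carbon, so the positive charge ends up on the more-substituted carbon — a tertiary carbocation. The H–I bond breaks heterolytically, releasing I⁻.
(No 1,2-shift: no single shift to an adjacent carbon would give a more stable cation.)
Step 2: I⁻ captures the cation: a lone pair on I⁻ fills the empty p orbital, producing the alkyl halide product.
Total: 2 elementary steps.

2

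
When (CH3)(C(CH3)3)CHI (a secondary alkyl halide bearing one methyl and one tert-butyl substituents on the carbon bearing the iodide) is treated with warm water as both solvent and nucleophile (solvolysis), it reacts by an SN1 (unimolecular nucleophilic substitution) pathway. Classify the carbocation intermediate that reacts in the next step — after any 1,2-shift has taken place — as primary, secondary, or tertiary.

Step 1: Ionisation: the C–I σ-bond cleaves heterolytically; both bonding electrons depart with I⁻, leaving a secondary carbocation at the α-carbon.
Step 2: A 1,2-methyl shift from the adjacent tert-butyl carbon moves the positive charge from the secondary centre to an adjacent carbon, generating a more stable tertiary carbocation.
The cation rearranges from secondary to tertiary via a 1,2-methyl shift from the adjacent tert-butyl carbon; the tertiary cation is what reacts next.

tertiary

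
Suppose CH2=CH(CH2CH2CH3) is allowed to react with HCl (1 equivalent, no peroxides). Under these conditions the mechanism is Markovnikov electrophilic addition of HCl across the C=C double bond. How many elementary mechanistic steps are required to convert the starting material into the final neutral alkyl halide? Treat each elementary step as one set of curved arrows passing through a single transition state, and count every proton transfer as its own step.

2

Step 1: Electrophilic addition begins with the π(C=C) electrons forming a bond to the proton of HCl. Following Markovnikov's rule, the resulting cation is secondary. The H–Cl bond breaks heterolytically, releasing Cl⁻.
(No 1,2-shift: no single shift to an adjacent carbon would give a more stable cation.)
Step 2: The Cl⁻ anion donates a lone pair to the carbocation, forming the new C–Cl σ-bond and giving the neutral alkyl halide.
Total: 2 elementary steps.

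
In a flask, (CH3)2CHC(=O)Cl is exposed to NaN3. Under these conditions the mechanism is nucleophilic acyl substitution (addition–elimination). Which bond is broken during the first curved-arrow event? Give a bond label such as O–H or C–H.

π(C=O)

Step 1: Nucleophilic addition of N3⁻ to the acyl carbon breaks the π(C=O) bond and yields a tetrahedral, anionic intermediate.
The bond broken in this step is the π(C=O) bond.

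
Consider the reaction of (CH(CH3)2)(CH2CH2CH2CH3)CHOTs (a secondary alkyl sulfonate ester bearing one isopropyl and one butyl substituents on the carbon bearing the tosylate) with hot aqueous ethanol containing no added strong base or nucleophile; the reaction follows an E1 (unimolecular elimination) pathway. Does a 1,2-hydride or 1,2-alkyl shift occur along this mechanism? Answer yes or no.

yes

The first-formed carbocation is secondary.
The adjacent isopropyl carbon already bears 2 other carbon substituents and has a hydrogen to migrate; after a 1,2-hydride shift from that carbon the positive charge sits on a tertiary centre.
Tertiary is more stable than secondary, so the shift occurs.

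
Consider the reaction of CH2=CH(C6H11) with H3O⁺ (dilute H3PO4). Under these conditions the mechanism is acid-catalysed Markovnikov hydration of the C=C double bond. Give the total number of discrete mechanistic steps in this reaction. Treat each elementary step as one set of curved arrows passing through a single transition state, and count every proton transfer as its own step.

4

Step 1: Electrophilic addition begins with the π(C=C) electrons forming a bond to the proton of H3O⁺. Following Markovnikov's rule, the resulting cation is secondary. H2O is released.
Step 2: A hydride (H with its bonding pair) migrates from the adjacent cyclohexyl carbon to the cationic centre — a 1,2-hydride shift — upgrading the secondary cation to a tertiary one.
Step 3: A lone pair on the oxygen of H2O attacks the carbocation, forming a C–O bond and an oxonium ion (a protonated alcohol).
Step 4: Deprotonation of the oxonium ion by a water molecule delivers the neutral alcohol and regenerates the acid catalyst.
Total: 4 elementary steps.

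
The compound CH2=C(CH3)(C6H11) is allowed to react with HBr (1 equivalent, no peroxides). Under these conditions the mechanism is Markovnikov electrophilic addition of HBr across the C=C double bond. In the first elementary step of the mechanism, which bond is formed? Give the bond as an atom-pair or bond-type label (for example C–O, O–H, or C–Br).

C–H

Step 1: Protonation of the alkene by HBr: the π bond acts as the nucleophile and picks up H⁺, giving the more stable (Markovnikov) tertiary carbocation. The H–Br bond breaks heterolytically, releasing Br⁻.
The bond formed in this step is the C–H bond.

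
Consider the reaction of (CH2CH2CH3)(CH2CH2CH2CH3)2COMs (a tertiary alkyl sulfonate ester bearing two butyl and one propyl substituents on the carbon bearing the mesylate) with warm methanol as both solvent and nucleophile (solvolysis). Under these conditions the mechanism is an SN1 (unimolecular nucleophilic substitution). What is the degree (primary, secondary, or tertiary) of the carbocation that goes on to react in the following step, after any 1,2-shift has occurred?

tertiary

Step 1: Rate-determining heterolysis of the C–O bond gives MsO⁻ and a tertiary carbocation.
No single 1,2-shift to an adjacent carbon would give a more-substituted cation, so no rearrangement occurs.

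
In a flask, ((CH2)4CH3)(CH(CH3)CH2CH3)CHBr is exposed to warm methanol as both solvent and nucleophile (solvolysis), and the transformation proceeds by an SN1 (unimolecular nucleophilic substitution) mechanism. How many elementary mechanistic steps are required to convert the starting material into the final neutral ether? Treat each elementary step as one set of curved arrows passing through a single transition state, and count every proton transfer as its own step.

4

Step 1: The C–Br bond breaks with both electrons going to the bromide; Br⁻ leaves and a secondary carbocation remains.
Step 2: A hydride (H with its bonding pair) migrates from the adjacent sec-butyl carbon to the cationic centre — a 1,2-hydride shift — upgrading the secondary cation to a tertiary one.
Step 3: CH3OH donates an oxygen lone pair into the empty p orbital of the cation, giving a protonated ether (an oxonium ion).
Step 4: A second solvent molecule removes the proton on oxygen, giving the neutral ether product.
Total: 4 elementary steps.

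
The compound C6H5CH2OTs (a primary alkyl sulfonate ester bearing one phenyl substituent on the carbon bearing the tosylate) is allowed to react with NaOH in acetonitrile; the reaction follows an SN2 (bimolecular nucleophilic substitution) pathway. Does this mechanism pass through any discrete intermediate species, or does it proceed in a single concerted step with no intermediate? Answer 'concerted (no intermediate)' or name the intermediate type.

concerted (no intermediate)

Backside attack by OH⁻ on the carbon bearing the tosylate: the new C–O bond forms as the C–O bond breaks, with Walden inversion at carbon.
All bond changes occur in one transition state; no discrete intermediate is formed.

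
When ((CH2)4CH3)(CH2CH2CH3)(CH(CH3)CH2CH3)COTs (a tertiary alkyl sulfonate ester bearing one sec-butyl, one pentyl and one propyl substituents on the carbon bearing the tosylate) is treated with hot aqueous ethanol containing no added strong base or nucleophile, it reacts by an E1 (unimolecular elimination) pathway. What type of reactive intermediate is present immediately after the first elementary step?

tertiary carbocation

Step 1: Rate-determining heterolysis of the C–O bond gives TsO⁻ and a tertiary carbocation.
After step 1 the species present is a tertiary carbocation.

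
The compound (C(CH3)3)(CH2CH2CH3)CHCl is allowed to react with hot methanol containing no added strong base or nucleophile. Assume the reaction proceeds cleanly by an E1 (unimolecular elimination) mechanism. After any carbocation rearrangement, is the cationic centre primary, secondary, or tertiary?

Step 1: Unassisted departure of Cl⁻ (taking the C–Cl bonding pair) generates a secondary carbocation.
Step 2: A methyl group with its bonding pair migrates from the adjacent tert-butyl carbon to the cationic centre — a 1,2-methyl shift — upgrading the secondary cation to a tertiary one.
The cation rearranges from secondary to tertiary via a 1,2-methyl shift from the adjacent tert-butyl carbon; the tertiary cation is what reacts next.

tertiary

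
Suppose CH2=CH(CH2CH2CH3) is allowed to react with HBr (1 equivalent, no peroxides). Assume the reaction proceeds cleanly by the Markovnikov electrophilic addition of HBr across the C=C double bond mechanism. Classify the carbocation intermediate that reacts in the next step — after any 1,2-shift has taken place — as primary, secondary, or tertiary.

Step 1: The π electrons of the C=C bond attack a proton of HBr; Markovnikov addition places the new C–H on the less-substituted alkene carbon, so the positive charge ends up on the more-substituted carbon — a secondary carbocation. The H–Br bond breaks heterolytically, releasing Br⁻.
No single 1,2-shift to an adjacent carbon would give a more-substituted cation, so no rearrangement occurs.

secondary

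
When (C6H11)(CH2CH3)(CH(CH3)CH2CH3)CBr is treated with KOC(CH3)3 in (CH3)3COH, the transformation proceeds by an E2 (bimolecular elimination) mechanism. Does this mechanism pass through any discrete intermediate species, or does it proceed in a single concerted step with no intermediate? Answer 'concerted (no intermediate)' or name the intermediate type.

In one step, (CH3)3CO⁻ pulls off a β-proton, the C–Br bond cleaves, and a C=C double bond forms between the α- and β-carbons (E2, anti elimination).
All bond changes occur in one transition state; no discrete intermediate is formed.

concerted (no intermediate)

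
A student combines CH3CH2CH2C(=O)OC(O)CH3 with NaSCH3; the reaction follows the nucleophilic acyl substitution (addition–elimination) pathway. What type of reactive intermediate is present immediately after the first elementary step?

Step 1: CH3S⁻ adds to the carbonyl carbon; the C=O π electrons shift onto oxygen and a tetrahedral alkoxide intermediate forms.
After step 1 the species present is a tetrahedral intermediate.

tetrahedral intermediate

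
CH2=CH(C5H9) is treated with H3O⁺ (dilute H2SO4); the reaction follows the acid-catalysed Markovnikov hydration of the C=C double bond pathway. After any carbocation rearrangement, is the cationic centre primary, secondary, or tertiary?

Step 1: Electrophilic addition begins with the π(C=C) electrons forming a bond to the proton of H3O⁺. Following Markovnikov's rule, the resulting cation is secondary. H2O is released.
Step 2: A hydride (H with its bonding pair) migrates from the adjacent cyclopentyl carbon to the cationic centre — a 1,2-hydride shift — upgrading the secondary cation to a tertiary one.
The cation rearranges from secondary to tertiary via a 1,2-hydride shift from the adjacent cyclopentyl carbon; the tertiary cation is what reacts next.

tertiary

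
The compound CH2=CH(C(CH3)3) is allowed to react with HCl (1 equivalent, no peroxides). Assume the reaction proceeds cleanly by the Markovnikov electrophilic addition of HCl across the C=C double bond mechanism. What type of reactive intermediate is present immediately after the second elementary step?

Step 1: Electrophilic addition begins with the π(C=C) electrons forming a bond to the proton of HCl. Following Markovnikov's rule, the resulting cation is secondary. The H–Cl bond breaks heterolytically, releasing Cl⁻.
Step 2: A methyl group with its bonding pair migrates from the adjacent tert-butyl carbon to the cationic centre — a 1,2-methyl shift — upgrading the secondary cation to a tertiary one.
After step 2 the species present is a tertiary carbocation.

tertiary carbocation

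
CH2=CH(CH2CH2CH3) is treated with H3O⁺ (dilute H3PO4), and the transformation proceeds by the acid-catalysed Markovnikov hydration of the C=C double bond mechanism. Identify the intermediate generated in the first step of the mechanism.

secondary carbocation

Step 1: The π electrons of the C=C bond attack a proton of H3O⁺; Markovnikov addition places the new C–H on the less-substituted alkene carbon, so the positive charge ends up on the more-substituted carbon — a secondary carbocation. H2O is released.
After step 1 the species present is a secondary carbocation.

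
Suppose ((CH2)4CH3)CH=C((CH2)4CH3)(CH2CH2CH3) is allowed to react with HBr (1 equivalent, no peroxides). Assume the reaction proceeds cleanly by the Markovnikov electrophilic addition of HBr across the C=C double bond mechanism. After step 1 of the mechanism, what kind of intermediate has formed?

tertiary carbocation

Step 1: Protonation of the alkene by HBr: the π bond acts as the nucleophile and picks up H⁺, giving the more stable (Markovnikov) tertiary carbocation. The H–Br bond breaks heterolytically, releasing Br⁻.
After step 1 the species present is a tertiary carbocation.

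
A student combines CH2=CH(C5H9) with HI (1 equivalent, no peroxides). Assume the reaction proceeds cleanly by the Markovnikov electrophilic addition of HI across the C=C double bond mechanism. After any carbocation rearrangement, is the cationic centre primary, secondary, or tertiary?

Step 1: Protonation of the alkene by HI: the π bond acts as the nucleophile and picks up H⁺, giving the more stable (Markovnikov) secondary carbocation. The H–I bond breaks heterolytically, releasing I⁻.
Step 2: A hydride (H with its bonding pair) migrates from the adjacent cyclopentyl carbon to the cationic centre — a 1,2-hydride shift — upgrading the secondary cation to a tertiary one.
The cation rearranges from secondary to tertiary via a 1,2-hydride shift from the adjacent cyclopentyl carbon; the tertiary cation is what reacts next.

tertiary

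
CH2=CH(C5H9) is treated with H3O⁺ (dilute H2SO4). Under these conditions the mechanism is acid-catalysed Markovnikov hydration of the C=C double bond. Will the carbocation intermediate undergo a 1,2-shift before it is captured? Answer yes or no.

The first-formed carbocation is secondary.
The adjacent cyclopentyl carbon already bears 2 other carbon substituents and has a hydrogen to migrate; after a 1,2-hydride shift from that carbon the positive charge sits on a tertiary centre.
Tertiary is more stable than secondary, so the shift occurs.

yes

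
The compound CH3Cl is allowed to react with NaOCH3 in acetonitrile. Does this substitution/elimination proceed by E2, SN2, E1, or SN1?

SN2

Conditions: a methyl substrate with a strong nucleophile in the polar aprotic solvent acetonitrile.
These conditions are the textbook signature of the SN2 pathway.
An unhindered substrate with a strong nucleophile in a polar aprotic solvent favours one-step backside displacement.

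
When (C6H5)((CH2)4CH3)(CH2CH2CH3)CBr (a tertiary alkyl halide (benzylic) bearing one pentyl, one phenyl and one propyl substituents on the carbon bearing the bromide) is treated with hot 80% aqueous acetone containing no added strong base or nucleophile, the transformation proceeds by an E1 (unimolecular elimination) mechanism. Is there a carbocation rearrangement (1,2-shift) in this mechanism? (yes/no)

The first-formed carbocation is tertiary.
No single 1,2-shift to an adjacent carbon would produce a more-substituted cation than the one already present, so no rearrangement occurs.

no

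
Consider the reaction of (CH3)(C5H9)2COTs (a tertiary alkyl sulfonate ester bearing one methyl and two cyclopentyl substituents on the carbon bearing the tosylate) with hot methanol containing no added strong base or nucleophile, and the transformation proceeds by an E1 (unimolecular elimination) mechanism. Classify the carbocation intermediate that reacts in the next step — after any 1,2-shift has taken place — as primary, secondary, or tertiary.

Step 1: Ionisation: the C–O σ-bond cleaves heterolytically; both bonding electrons depart with TsO⁻, leaving a tertiary carbocation at the α-carbon.
No single 1,2-shift to an adjacent carbon would give a more-substituted cation, so no rearrangement occurs.

tertiary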